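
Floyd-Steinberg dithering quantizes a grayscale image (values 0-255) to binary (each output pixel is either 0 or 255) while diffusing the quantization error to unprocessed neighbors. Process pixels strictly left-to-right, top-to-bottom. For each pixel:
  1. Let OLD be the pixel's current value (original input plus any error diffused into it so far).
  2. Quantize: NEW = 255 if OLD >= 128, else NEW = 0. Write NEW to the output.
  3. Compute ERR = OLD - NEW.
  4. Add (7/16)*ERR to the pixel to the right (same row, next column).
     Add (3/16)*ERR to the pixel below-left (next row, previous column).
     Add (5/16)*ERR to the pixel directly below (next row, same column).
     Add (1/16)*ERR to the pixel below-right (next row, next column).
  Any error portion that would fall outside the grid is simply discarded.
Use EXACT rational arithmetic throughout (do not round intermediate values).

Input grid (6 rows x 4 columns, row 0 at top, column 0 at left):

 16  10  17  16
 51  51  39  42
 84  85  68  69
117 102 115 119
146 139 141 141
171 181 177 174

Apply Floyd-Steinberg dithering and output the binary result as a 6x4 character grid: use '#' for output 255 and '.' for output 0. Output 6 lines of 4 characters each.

Answer: ....
....
.#.#
#.#.
.#.#
###.

Derivation:
(0,0): OLD=16 → NEW=0, ERR=16
(0,1): OLD=17 → NEW=0, ERR=17
(0,2): OLD=391/16 → NEW=0, ERR=391/16
(0,3): OLD=6833/256 → NEW=0, ERR=6833/256
(1,0): OLD=947/16 → NEW=0, ERR=947/16
(1,1): OLD=11237/128 → NEW=0, ERR=11237/128
(1,2): OLD=373193/4096 → NEW=0, ERR=373193/4096
(1,3): OLD=6011599/65536 → NEW=0, ERR=6011599/65536
(2,0): OLD=243623/2048 → NEW=0, ERR=243623/2048
(2,1): OLD=12141213/65536 → NEW=255, ERR=-4570467/65536
(2,2): OLD=11619185/131072 → NEW=0, ERR=11619185/131072
(2,3): OLD=298095949/2097152 → NEW=255, ERR=-236677811/2097152
(3,0): OLD=147951671/1048576 → NEW=255, ERR=-119435209/1048576
(3,1): OLD=913187625/16777216 → NEW=0, ERR=913187625/16777216
(3,2): OLD=37848362199/268435456 → NEW=255, ERR=-30602679081/268435456
(3,3): OLD=169204646497/4294967296 → NEW=0, ERR=169204646497/4294967296
(4,0): OLD=32376322731/268435456 → NEW=0, ERR=32376322731/268435456
(4,1): OLD=387153136257/2147483648 → NEW=255, ERR=-160455193983/2147483648
(4,2): OLD=5736249149025/68719476736 → NEW=0, ERR=5736249149025/68719476736
(4,3): OLD=200886969434615/1099511627776 → NEW=255, ERR=-79488495648265/1099511627776
(5,0): OLD=6689202588219/34359738368 → NEW=255, ERR=-2072530695621/34359738368
(5,1): OLD=169820429917693/1099511627776 → NEW=255, ERR=-110555035165187/1099511627776
(5,2): OLD=77444158417601/549755813888 → NEW=255, ERR=-62743574123839/549755813888
(5,3): OLD=1876967842137713/17592186044416 → NEW=0, ERR=1876967842137713/17592186044416
Row 0: ....
Row 1: ....
Row 2: .#.#
Row 3: #.#.
Row 4: .#.#
Row 5: ###.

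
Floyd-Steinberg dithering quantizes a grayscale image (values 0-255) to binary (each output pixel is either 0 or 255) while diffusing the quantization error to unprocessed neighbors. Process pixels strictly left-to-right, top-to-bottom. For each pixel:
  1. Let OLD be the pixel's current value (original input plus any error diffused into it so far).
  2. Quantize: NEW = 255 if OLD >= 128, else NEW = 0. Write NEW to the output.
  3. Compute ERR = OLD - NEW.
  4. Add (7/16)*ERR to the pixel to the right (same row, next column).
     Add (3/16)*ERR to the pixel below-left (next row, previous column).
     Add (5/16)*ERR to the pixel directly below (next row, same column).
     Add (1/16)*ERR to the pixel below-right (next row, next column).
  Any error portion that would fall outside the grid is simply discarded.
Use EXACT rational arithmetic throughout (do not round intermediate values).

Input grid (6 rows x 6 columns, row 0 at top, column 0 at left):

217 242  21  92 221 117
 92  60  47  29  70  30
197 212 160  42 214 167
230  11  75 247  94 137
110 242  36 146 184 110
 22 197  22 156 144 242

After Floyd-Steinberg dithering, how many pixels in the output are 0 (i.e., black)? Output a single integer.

Answer: 18

Derivation:
(0,0): OLD=217 → NEW=255, ERR=-38
(0,1): OLD=1803/8 → NEW=255, ERR=-237/8
(0,2): OLD=1029/128 → NEW=0, ERR=1029/128
(0,3): OLD=195619/2048 → NEW=0, ERR=195619/2048
(0,4): OLD=8611061/32768 → NEW=255, ERR=255221/32768
(0,5): OLD=63128243/524288 → NEW=0, ERR=63128243/524288
(1,0): OLD=9545/128 → NEW=0, ERR=9545/128
(1,1): OLD=84479/1024 → NEW=0, ERR=84479/1024
(1,2): OLD=3331307/32768 → NEW=0, ERR=3331307/32768
(1,3): OLD=13800527/131072 → NEW=0, ERR=13800527/131072
(1,4): OLD=1233498189/8388608 → NEW=255, ERR=-905596851/8388608
(1,5): OLD=2802949899/134217728 → NEW=0, ERR=2802949899/134217728
(2,0): OLD=3862885/16384 → NEW=255, ERR=-315035/16384
(2,1): OLD=132692647/524288 → NEW=255, ERR=-1000793/524288
(2,2): OLD=1810535861/8388608 → NEW=255, ERR=-328559179/8388608
(2,3): OLD=2944711501/67108864 → NEW=0, ERR=2944711501/67108864
(2,4): OLD=450880302951/2147483648 → NEW=255, ERR=-96728027289/2147483648
(2,5): OLD=5053383314497/34359738368 → NEW=255, ERR=-3708349969343/34359738368
(3,0): OLD=1875971861/8388608 → NEW=255, ERR=-263123179/8388608
(3,1): OLD=-796253071/67108864 → NEW=0, ERR=-796253071/67108864
(3,2): OLD=35260265571/536870912 → NEW=0, ERR=35260265571/536870912
(3,3): OLD=9571001421353/34359738368 → NEW=255, ERR=809268137513/34359738368
(3,4): OLD=19993161832713/274877906944 → NEW=0, ERR=19993161832713/274877906944
(3,5): OLD=581769318583527/4398046511104 → NEW=255, ERR=-539732541747993/4398046511104
(4,0): OLD=105197914267/1073741824 → NEW=0, ERR=105197914267/1073741824
(4,1): OLD=5008095323231/17179869184 → NEW=255, ERR=627228681311/17179869184
(4,2): OLD=41875818661229/549755813888 → NEW=0, ERR=41875818661229/549755813888
(4,3): OLD=1798167245812993/8796093022208 → NEW=255, ERR=-444836474850047/8796093022208
(4,4): OLD=22949525819379473/140737488355328 → NEW=255, ERR=-12938533711229167/140737488355328
(4,5): OLD=81007535705443287/2251799813685248 → NEW=0, ERR=81007535705443287/2251799813685248
(5,0): OLD=16344833138061/274877906944 → NEW=0, ERR=16344833138061/274877906944
(5,1): OLD=2241503366405981/8796093022208 → NEW=255, ERR=-1500354257059/8796093022208
(5,2): OLD=2711209708598607/70368744177664 → NEW=0, ERR=2711209708598607/70368744177664
(5,3): OLD=325555397310862549/2251799813685248 → NEW=255, ERR=-248653555178875691/2251799813685248
(5,4): OLD=317704207141883253/4503599627370496 → NEW=0, ERR=317704207141883253/4503599627370496
(5,5): OLD=20057909485466842809/72057594037927936 → NEW=255, ERR=1683223005795219129/72057594037927936
Output grid:
  Row 0: ##..#.  (3 black, running=3)
  Row 1: ....#.  (5 black, running=8)
  Row 2: ###.##  (1 black, running=9)
  Row 3: #..#.#  (3 black, running=12)
  Row 4: .#.##.  (3 black, running=15)
  Row 5: .#.#.#  (3 black, running=18)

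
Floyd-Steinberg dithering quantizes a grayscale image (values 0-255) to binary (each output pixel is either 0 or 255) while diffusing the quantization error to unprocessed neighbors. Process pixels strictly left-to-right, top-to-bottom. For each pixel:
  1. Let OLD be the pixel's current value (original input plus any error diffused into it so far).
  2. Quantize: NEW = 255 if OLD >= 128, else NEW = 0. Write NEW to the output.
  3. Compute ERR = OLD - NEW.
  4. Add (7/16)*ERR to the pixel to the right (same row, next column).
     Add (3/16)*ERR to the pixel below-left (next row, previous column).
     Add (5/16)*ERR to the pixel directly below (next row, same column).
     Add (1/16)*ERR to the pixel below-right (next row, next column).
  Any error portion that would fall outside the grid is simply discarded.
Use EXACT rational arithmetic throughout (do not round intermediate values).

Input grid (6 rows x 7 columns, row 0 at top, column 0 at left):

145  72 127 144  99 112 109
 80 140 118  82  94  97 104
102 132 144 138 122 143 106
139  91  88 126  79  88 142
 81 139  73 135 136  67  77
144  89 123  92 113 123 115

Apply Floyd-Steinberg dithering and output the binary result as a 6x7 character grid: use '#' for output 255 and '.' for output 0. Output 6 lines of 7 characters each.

Answer: #.#.#.#
.#...#.
.#.##.#
#.#...#
.#.##..
#....#.

Derivation:
(0,0): OLD=145 → NEW=255, ERR=-110
(0,1): OLD=191/8 → NEW=0, ERR=191/8
(0,2): OLD=17593/128 → NEW=255, ERR=-15047/128
(0,3): OLD=189583/2048 → NEW=0, ERR=189583/2048
(0,4): OLD=4571113/32768 → NEW=255, ERR=-3784727/32768
(0,5): OLD=32227167/524288 → NEW=0, ERR=32227167/524288
(0,6): OLD=1139948441/8388608 → NEW=255, ERR=-999146599/8388608
(1,0): OLD=6413/128 → NEW=0, ERR=6413/128
(1,1): OLD=143835/1024 → NEW=255, ERR=-117285/1024
(1,2): OLD=1638519/32768 → NEW=0, ERR=1638519/32768
(1,3): OLD=13605419/131072 → NEW=0, ERR=13605419/131072
(1,4): OLD=1011917473/8388608 → NEW=0, ERR=1011917473/8388608
(1,5): OLD=9357192689/67108864 → NEW=255, ERR=-7755567631/67108864
(1,6): OLD=21539389695/1073741824 → NEW=0, ERR=21539389695/1073741824
(2,0): OLD=1575833/16384 → NEW=0, ERR=1575833/16384
(2,1): OLD=79059363/524288 → NEW=255, ERR=-54634077/524288
(2,2): OLD=1059817641/8388608 → NEW=0, ERR=1059817641/8388608
(2,3): OLD=16874858657/67108864 → NEW=255, ERR=-237901663/67108864
(2,4): OLD=76753580721/536870912 → NEW=255, ERR=-60148501839/536870912
(2,5): OLD=1188340462715/17179869184 → NEW=0, ERR=1188340462715/17179869184
(2,6): OLD=37193167237133/274877906944 → NEW=255, ERR=-32900699033587/274877906944
(3,0): OLD=1254247561/8388608 → NEW=255, ERR=-884847479/8388608
(3,1): OLD=2817717077/67108864 → NEW=0, ERR=2817717077/67108864
(3,2): OLD=74449569423/536870912 → NEW=255, ERR=-62452513137/536870912
(3,3): OLD=130757730905/2147483648 → NEW=0, ERR=130757730905/2147483648
(3,4): OLD=22918145847433/274877906944 → NEW=0, ERR=22918145847433/274877906944
(3,5): OLD=256512110442027/2199023255552 → NEW=0, ERR=256512110442027/2199023255552
(3,6): OLD=5627845227592373/35184372088832 → NEW=255, ERR=-3344169655059787/35184372088832
(4,0): OLD=60032339815/1073741824 → NEW=0, ERR=60032339815/1073741824
(4,1): OLD=2545670005307/17179869184 → NEW=255, ERR=-1835196636613/17179869184
(4,2): OLD=1086829762133/274877906944 → NEW=0, ERR=1086829762133/274877906944
(4,3): OLD=360903892964663/2199023255552 → NEW=255, ERR=-199847037201097/2199023255552
(4,4): OLD=2603151712671797/17592186044416 → NEW=255, ERR=-1882855728654283/17592186044416
(4,5): OLD=24779649216722165/562949953421312 → NEW=0, ERR=24779649216722165/562949953421312
(4,6): OLD=665145415000487491/9007199254740992 → NEW=0, ERR=665145415000487491/9007199254740992
(5,0): OLD=38879415875297/274877906944 → NEW=255, ERR=-31214450395423/274877906944
(5,1): OLD=22369012035147/2199023255552 → NEW=0, ERR=22369012035147/2199023255552
(5,2): OLD=1846643880283965/17592186044416 → NEW=0, ERR=1846643880283965/17592186044416
(5,3): OLD=12624656725068945/140737488355328 → NEW=0, ERR=12624656725068945/140737488355328
(5,4): OLD=1093225093629662939/9007199254740992 → NEW=0, ERR=1093225093629662939/9007199254740992
(5,5): OLD=14196264919003077803/72057594037927936 → NEW=255, ERR=-4178421560668545877/72057594037927936
(5,6): OLD=133114633804867517861/1152921504606846976 → NEW=0, ERR=133114633804867517861/1152921504606846976
Row 0: #.#.#.#
Row 1: .#...#.
Row 2: .#.##.#
Row 3: #.#...#
Row 4: .#.##..
Row 5: #....#.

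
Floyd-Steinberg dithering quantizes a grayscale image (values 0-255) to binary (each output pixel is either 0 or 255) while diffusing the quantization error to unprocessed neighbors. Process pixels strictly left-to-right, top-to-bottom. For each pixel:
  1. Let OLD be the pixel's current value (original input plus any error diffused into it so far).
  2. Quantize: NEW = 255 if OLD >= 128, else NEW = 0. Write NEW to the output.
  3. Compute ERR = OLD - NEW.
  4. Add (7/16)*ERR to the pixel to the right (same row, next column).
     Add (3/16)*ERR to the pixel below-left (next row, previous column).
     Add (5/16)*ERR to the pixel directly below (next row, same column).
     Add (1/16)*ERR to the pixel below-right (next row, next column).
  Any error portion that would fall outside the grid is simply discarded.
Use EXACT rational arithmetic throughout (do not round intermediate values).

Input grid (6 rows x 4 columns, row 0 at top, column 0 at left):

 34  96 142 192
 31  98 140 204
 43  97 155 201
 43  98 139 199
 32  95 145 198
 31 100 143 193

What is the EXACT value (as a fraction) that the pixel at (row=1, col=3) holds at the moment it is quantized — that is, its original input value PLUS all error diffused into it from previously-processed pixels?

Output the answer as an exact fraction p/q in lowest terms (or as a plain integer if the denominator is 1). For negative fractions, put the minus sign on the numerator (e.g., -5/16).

Answer: 104514873/524288

Derivation:
(0,0): OLD=34 → NEW=0, ERR=34
(0,1): OLD=887/8 → NEW=0, ERR=887/8
(0,2): OLD=24385/128 → NEW=255, ERR=-8255/128
(0,3): OLD=335431/2048 → NEW=255, ERR=-186809/2048
(1,0): OLD=7989/128 → NEW=0, ERR=7989/128
(1,1): OLD=153587/1024 → NEW=255, ERR=-107533/1024
(1,2): OLD=2088303/32768 → NEW=0, ERR=2088303/32768
(1,3): OLD=104514873/524288 → NEW=255, ERR=-29178567/524288
Target (1,3): original=204, with diffused error = 104514873/524288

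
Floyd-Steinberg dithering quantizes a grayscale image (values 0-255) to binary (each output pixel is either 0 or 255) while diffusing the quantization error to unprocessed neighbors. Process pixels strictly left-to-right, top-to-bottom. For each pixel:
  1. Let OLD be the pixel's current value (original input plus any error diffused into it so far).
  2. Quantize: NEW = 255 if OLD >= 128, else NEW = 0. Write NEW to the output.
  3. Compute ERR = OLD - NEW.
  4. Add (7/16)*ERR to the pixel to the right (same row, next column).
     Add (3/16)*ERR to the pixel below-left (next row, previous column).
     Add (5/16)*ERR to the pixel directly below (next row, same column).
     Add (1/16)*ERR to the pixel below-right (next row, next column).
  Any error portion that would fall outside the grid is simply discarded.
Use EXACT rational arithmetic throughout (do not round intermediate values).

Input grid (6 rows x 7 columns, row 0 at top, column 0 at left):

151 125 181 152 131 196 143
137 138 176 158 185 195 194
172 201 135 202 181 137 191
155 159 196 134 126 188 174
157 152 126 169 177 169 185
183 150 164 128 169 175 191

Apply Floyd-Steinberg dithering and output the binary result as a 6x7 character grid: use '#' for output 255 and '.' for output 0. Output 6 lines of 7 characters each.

(0,0): OLD=151 → NEW=255, ERR=-104
(0,1): OLD=159/2 → NEW=0, ERR=159/2
(0,2): OLD=6905/32 → NEW=255, ERR=-1255/32
(0,3): OLD=69039/512 → NEW=255, ERR=-61521/512
(0,4): OLD=642505/8192 → NEW=0, ERR=642505/8192
(0,5): OLD=30187647/131072 → NEW=255, ERR=-3235713/131072
(0,6): OLD=277242745/2097152 → NEW=255, ERR=-257531015/2097152
(1,0): OLD=3821/32 → NEW=0, ERR=3821/32
(1,1): OLD=51515/256 → NEW=255, ERR=-13765/256
(1,2): OLD=1004823/8192 → NEW=0, ERR=1004823/8192
(1,3): OLD=6106923/32768 → NEW=255, ERR=-2248917/32768
(1,4): OLD=350947329/2097152 → NEW=255, ERR=-183826431/2097152
(1,5): OLD=2194680209/16777216 → NEW=255, ERR=-2083509871/16777216
(1,6): OLD=26776497503/268435456 → NEW=0, ERR=26776497503/268435456
(2,0): OLD=816057/4096 → NEW=255, ERR=-228423/4096
(2,1): OLD=24937795/131072 → NEW=255, ERR=-8485565/131072
(2,2): OLD=270067721/2097152 → NEW=255, ERR=-264706039/2097152
(2,3): OLD=1955577473/16777216 → NEW=0, ERR=1955577473/16777216
(2,4): OLD=23760413745/134217728 → NEW=255, ERR=-10465106895/134217728
(2,5): OLD=332017942683/4294967296 → NEW=0, ERR=332017942683/4294967296
(2,6): OLD=17058286928621/68719476736 → NEW=255, ERR=-465179639059/68719476736
(3,0): OLD=263054185/2097152 → NEW=0, ERR=263054185/2097152
(3,1): OLD=2793309045/16777216 → NEW=255, ERR=-1484881035/16777216
(3,2): OLD=18205760335/134217728 → NEW=255, ERR=-16019760305/134217728
(3,3): OLD=51377769609/536870912 → NEW=0, ERR=51377769609/536870912
(3,4): OLD=11358073724777/68719476736 → NEW=255, ERR=-6165392842903/68719476736
(3,5): OLD=91679098944395/549755813888 → NEW=255, ERR=-48508633597045/549755813888
(3,6): OLD=1214850861785941/8796093022208 → NEW=255, ERR=-1028152858877099/8796093022208
(4,0): OLD=48211890887/268435456 → NEW=255, ERR=-20239150393/268435456
(4,1): OLD=329922867291/4294967296 → NEW=0, ERR=329922867291/4294967296
(4,2): OLD=9257889416629/68719476736 → NEW=255, ERR=-8265577151051/68719476736
(4,3): OLD=67070950890839/549755813888 → NEW=0, ERR=67070950890839/549755813888
(4,4): OLD=843437171369525/4398046511104 → NEW=255, ERR=-278064688961995/4398046511104
(4,5): OLD=12137410338296021/140737488355328 → NEW=0, ERR=12137410338296021/140737488355328
(4,6): OLD=406874398988831587/2251799813685248 → NEW=255, ERR=-167334553500906653/2251799813685248
(5,0): OLD=11946300813121/68719476736 → NEW=255, ERR=-5577165754559/68719476736
(5,1): OLD=61151229657003/549755813888 → NEW=0, ERR=61151229657003/549755813888
(5,2): OLD=891718878442429/4398046511104 → NEW=255, ERR=-229782981889091/4398046511104
(5,3): OLD=4359182706298833/35184372088832 → NEW=0, ERR=4359182706298833/35184372088832
(5,4): OLD=511703328498197883/2251799813685248 → NEW=255, ERR=-62505623991540357/2251799813685248
(5,5): OLD=3097060078095166091/18014398509481984 → NEW=255, ERR=-1496611541822739829/18014398509481984
(5,6): OLD=39435927435483388869/288230376151711744 → NEW=255, ERR=-34062818483203105851/288230376151711744
Row 0: #.##.##
Row 1: .#.###.
Row 2: ###.#.#
Row 3: .##.###
Row 4: #.#.#.#
Row 5: #.#.###

Answer: #.##.##
.#.###.
###.#.#
.##.###
#.#.#.#
#.#.###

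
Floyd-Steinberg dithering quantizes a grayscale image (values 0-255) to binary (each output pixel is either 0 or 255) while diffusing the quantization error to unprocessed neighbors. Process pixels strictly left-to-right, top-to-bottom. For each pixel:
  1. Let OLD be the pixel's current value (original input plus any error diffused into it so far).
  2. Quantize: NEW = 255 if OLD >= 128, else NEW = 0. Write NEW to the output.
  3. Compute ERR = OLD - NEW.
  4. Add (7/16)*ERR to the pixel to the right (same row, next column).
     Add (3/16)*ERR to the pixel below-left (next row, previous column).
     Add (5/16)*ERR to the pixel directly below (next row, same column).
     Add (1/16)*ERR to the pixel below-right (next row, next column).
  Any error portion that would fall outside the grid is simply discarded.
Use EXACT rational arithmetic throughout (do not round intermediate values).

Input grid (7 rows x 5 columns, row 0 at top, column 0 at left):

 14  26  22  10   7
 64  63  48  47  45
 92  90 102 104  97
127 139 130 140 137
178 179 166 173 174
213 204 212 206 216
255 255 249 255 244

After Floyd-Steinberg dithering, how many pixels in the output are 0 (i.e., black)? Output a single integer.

(0,0): OLD=14 → NEW=0, ERR=14
(0,1): OLD=257/8 → NEW=0, ERR=257/8
(0,2): OLD=4615/128 → NEW=0, ERR=4615/128
(0,3): OLD=52785/2048 → NEW=0, ERR=52785/2048
(0,4): OLD=598871/32768 → NEW=0, ERR=598871/32768
(1,0): OLD=9523/128 → NEW=0, ERR=9523/128
(1,1): OLD=115941/1024 → NEW=0, ERR=115941/1024
(1,2): OLD=3789385/32768 → NEW=0, ERR=3789385/32768
(1,3): OLD=14592021/131072 → NEW=0, ERR=14592021/131072
(1,4): OLD=211871647/2097152 → NEW=0, ERR=211871647/2097152
(2,0): OLD=2236071/16384 → NEW=255, ERR=-1941849/16384
(2,1): OLD=52356637/524288 → NEW=0, ERR=52356637/524288
(2,2): OLD=1759751319/8388608 → NEW=255, ERR=-379343721/8388608
(2,3): OLD=19485226709/134217728 → NEW=255, ERR=-14740293931/134217728
(2,4): OLD=187865012883/2147483648 → NEW=0, ERR=187865012883/2147483648
(3,0): OLD=911727287/8388608 → NEW=0, ERR=911727287/8388608
(3,1): OLD=13547314155/67108864 → NEW=255, ERR=-3565446165/67108864
(3,2): OLD=168091547529/2147483648 → NEW=0, ERR=168091547529/2147483648
(3,3): OLD=659282966977/4294967296 → NEW=255, ERR=-435933693503/4294967296
(3,4): OLD=7769993181349/68719476736 → NEW=0, ERR=7769993181349/68719476736
(4,0): OLD=216898797657/1073741824 → NEW=255, ERR=-56905367463/1073741824
(4,1): OLD=5520923465049/34359738368 → NEW=255, ERR=-3240809818791/34359738368
(4,2): OLD=69733203095639/549755813888 → NEW=0, ERR=69733203095639/549755813888
(4,3): OLD=1960370223189337/8796093022208 → NEW=255, ERR=-282633497473703/8796093022208
(4,4): OLD=26589891923280367/140737488355328 → NEW=255, ERR=-9298167607328273/140737488355328
(5,0): OLD=98270700107691/549755813888 → NEW=255, ERR=-41917032433749/549755813888
(5,1): OLD=710891512568385/4398046511104 → NEW=255, ERR=-410610347763135/4398046511104
(5,2): OLD=27988911104265161/140737488355328 → NEW=255, ERR=-7899148426343479/140737488355328
(5,3): OLD=93980810001839815/562949953421312 → NEW=255, ERR=-49571428120594745/562949953421312
(5,4): OLD=1394503146195008605/9007199254740992 → NEW=255, ERR=-902332663763944355/9007199254740992
(6,0): OLD=15035517424664955/70368744177664 → NEW=255, ERR=-2908512340639365/70368744177664
(6,1): OLD=433363918496615349/2251799813685248 → NEW=255, ERR=-140845033993122891/2251799813685248
(6,2): OLD=6548233710160827415/36028797018963968 → NEW=255, ERR=-2639109529674984425/36028797018963968
(6,3): OLD=99810694168746517181/576460752303423488 → NEW=255, ERR=-47186797668626472259/576460752303423488
(6,4): OLD=1580687598512228778859/9223372036854775808 → NEW=255, ERR=-771272270885739052181/9223372036854775808
Output grid:
  Row 0: .....  (5 black, running=5)
  Row 1: .....  (5 black, running=10)
  Row 2: #.##.  (2 black, running=12)
  Row 3: .#.#.  (3 black, running=15)
  Row 4: ##.##  (1 black, running=16)
  Row 5: #####  (0 black, running=16)
  Row 6: #####  (0 black, running=16)

Answer: 16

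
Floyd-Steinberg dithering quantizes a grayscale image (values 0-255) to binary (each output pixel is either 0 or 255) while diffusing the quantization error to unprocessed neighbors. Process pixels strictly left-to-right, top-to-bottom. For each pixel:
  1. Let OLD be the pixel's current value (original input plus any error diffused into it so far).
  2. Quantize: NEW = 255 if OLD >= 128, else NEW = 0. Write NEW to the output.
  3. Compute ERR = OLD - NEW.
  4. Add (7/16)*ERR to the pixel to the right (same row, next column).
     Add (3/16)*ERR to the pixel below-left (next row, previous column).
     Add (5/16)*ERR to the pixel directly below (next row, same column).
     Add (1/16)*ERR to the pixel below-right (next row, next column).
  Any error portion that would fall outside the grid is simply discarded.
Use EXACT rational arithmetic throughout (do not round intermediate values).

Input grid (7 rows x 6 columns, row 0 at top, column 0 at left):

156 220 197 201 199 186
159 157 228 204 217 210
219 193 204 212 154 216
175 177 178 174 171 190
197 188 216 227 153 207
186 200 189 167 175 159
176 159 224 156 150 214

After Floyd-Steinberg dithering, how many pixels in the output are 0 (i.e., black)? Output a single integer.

Answer: 10

Derivation:
(0,0): OLD=156 → NEW=255, ERR=-99
(0,1): OLD=2827/16 → NEW=255, ERR=-1253/16
(0,2): OLD=41661/256 → NEW=255, ERR=-23619/256
(0,3): OLD=657963/4096 → NEW=255, ERR=-386517/4096
(0,4): OLD=10336045/65536 → NEW=255, ERR=-6375635/65536
(0,5): OLD=150405691/1048576 → NEW=255, ERR=-116981189/1048576
(1,0): OLD=29025/256 → NEW=0, ERR=29025/256
(1,1): OLD=324903/2048 → NEW=255, ERR=-197337/2048
(1,2): OLD=8809651/65536 → NEW=255, ERR=-7902029/65536
(1,3): OLD=25625143/262144 → NEW=0, ERR=25625143/262144
(1,4): OLD=3398217157/16777216 → NEW=255, ERR=-879972923/16777216
(1,5): OLD=39220977619/268435456 → NEW=255, ERR=-29230063661/268435456
(2,0): OLD=7745181/32768 → NEW=255, ERR=-610659/32768
(2,1): OLD=145976335/1048576 → NEW=255, ERR=-121410545/1048576
(2,2): OLD=2146981101/16777216 → NEW=0, ERR=2146981101/16777216
(2,3): OLD=37737195973/134217728 → NEW=255, ERR=3511675333/134217728
(2,4): OLD=578740539855/4294967296 → NEW=255, ERR=-516476120625/4294967296
(2,5): OLD=8664395969433/68719476736 → NEW=0, ERR=8664395969433/68719476736
(3,0): OLD=2474075725/16777216 → NEW=255, ERR=-1804114355/16777216
(3,1): OLD=15649858761/134217728 → NEW=0, ERR=15649858761/134217728
(3,2): OLD=286337410475/1073741824 → NEW=255, ERR=12533245355/1073741824
(3,3): OLD=11870186675265/68719476736 → NEW=255, ERR=-5653279892415/68719476736
(3,4): OLD=67458302565793/549755813888 → NEW=0, ERR=67458302565793/549755813888
(3,5): OLD=2423932687517391/8796093022208 → NEW=255, ERR=180928966854351/8796093022208
(4,0): OLD=397839280739/2147483648 → NEW=255, ERR=-149769049501/2147483648
(4,1): OLD=6507509002247/34359738368 → NEW=255, ERR=-2254224281593/34359738368
(4,2): OLD=200998898179301/1099511627776 → NEW=255, ERR=-79376566903579/1099511627776
(4,3): OLD=3403111731002457/17592186044416 → NEW=255, ERR=-1082895710323623/17592186044416
(4,4): OLD=45917064023659753/281474976710656 → NEW=255, ERR=-25859055037557527/281474976710656
(4,5): OLD=814719023213172159/4503599627370496 → NEW=255, ERR=-333698881766304321/4503599627370496
(5,0): OLD=83510384578309/549755813888 → NEW=255, ERR=-56677347963131/549755813888
(5,1): OLD=2049466998289237/17592186044416 → NEW=0, ERR=2049466998289237/17592186044416
(5,2): OLD=28396032135452919/140737488355328 → NEW=255, ERR=-7492027395155721/140737488355328
(5,3): OLD=462683531172814093/4503599627370496 → NEW=0, ERR=462683531172814093/4503599627370496
(5,4): OLD=1562727665587590605/9007199254740992 → NEW=255, ERR=-734108144371362355/9007199254740992
(5,5): OLD=13611079314596663089/144115188075855872 → NEW=0, ERR=13611079314596663089/144115188075855872
(6,0): OLD=46619621221842207/281474976710656 → NEW=255, ERR=-25156497839375073/281474976710656
(6,1): OLD=629963249211364915/4503599627370496 → NEW=255, ERR=-518454655768111565/4503599627370496
(6,2): OLD=3306427058993662075/18014398509481984 → NEW=255, ERR=-1287244560924243845/18014398509481984
(6,3): OLD=39843269003845500591/288230376151711744 → NEW=255, ERR=-33655476914840994129/288230376151711744
(6,4): OLD=449985483143443330383/4611686018427387904 → NEW=0, ERR=449985483143443330383/4611686018427387904
(6,5): OLD=20742220629516808064457/73786976294838206464 → NEW=255, ERR=1926541674333065416137/73786976294838206464
Output grid:
  Row 0: ######  (0 black, running=0)
  Row 1: .##.##  (2 black, running=2)
  Row 2: ##.##.  (2 black, running=4)
  Row 3: #.##.#  (2 black, running=6)
  Row 4: ######  (0 black, running=6)
  Row 5: #.#.#.  (3 black, running=9)
  Row 6: ####.#  (1 black, running=10)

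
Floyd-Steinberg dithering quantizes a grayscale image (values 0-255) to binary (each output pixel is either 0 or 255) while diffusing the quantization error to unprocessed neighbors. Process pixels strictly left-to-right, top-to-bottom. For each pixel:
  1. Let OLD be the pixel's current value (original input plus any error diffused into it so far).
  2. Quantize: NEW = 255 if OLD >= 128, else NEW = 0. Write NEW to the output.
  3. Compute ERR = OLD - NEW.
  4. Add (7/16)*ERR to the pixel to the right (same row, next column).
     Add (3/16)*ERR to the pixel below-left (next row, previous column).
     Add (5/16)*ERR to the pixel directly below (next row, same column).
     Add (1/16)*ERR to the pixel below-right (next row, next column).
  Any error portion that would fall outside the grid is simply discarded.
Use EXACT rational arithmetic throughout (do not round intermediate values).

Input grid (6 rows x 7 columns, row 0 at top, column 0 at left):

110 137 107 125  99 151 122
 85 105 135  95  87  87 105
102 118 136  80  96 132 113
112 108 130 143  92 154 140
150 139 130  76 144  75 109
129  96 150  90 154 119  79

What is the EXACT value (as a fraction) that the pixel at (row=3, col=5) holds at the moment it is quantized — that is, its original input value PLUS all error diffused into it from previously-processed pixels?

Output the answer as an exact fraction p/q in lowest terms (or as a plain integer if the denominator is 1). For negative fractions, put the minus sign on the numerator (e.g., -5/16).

(0,0): OLD=110 → NEW=0, ERR=110
(0,1): OLD=1481/8 → NEW=255, ERR=-559/8
(0,2): OLD=9783/128 → NEW=0, ERR=9783/128
(0,3): OLD=324481/2048 → NEW=255, ERR=-197759/2048
(0,4): OLD=1859719/32768 → NEW=0, ERR=1859719/32768
(0,5): OLD=92185521/524288 → NEW=255, ERR=-41507919/524288
(0,6): OLD=732854743/8388608 → NEW=0, ERR=732854743/8388608
(1,0): OLD=13603/128 → NEW=0, ERR=13603/128
(1,1): OLD=154485/1024 → NEW=255, ERR=-106635/1024
(1,2): OLD=2977049/32768 → NEW=0, ERR=2977049/32768
(1,3): OLD=15727397/131072 → NEW=0, ERR=15727397/131072
(1,4): OLD=1143803471/8388608 → NEW=255, ERR=-995291569/8388608
(1,5): OLD=2031960063/67108864 → NEW=0, ERR=2031960063/67108864
(1,6): OLD=150967788049/1073741824 → NEW=255, ERR=-122836377071/1073741824
(2,0): OLD=1895383/16384 → NEW=0, ERR=1895383/16384
(2,1): OLD=83753261/524288 → NEW=255, ERR=-49940179/524288
(2,2): OLD=1163564999/8388608 → NEW=255, ERR=-975530041/8388608
(2,3): OLD=3358862415/67108864 → NEW=0, ERR=3358862415/67108864
(2,4): OLD=50463948351/536870912 → NEW=0, ERR=50463948351/536870912
(2,5): OLD=2640888362197/17179869184 → NEW=255, ERR=-1739978279723/17179869184
(2,6): OLD=9574627137059/274877906944 → NEW=0, ERR=9574627137059/274877906944
(3,0): OLD=1092964839/8388608 → NEW=255, ERR=-1046130201/8388608
(3,1): OLD=610617435/67108864 → NEW=0, ERR=610617435/67108864
(3,2): OLD=54261900929/536870912 → NEW=0, ERR=54261900929/536870912
(3,3): OLD=457876593047/2147483648 → NEW=255, ERR=-89731737193/2147483648
(3,4): OLD=23977955831271/274877906944 → NEW=0, ERR=23977955831271/274877906944
(3,5): OLD=380254007058981/2199023255552 → NEW=255, ERR=-180496923106779/2199023255552
Target (3,5): original=154, with diffused error = 380254007058981/2199023255552

Answer: 380254007058981/2199023255552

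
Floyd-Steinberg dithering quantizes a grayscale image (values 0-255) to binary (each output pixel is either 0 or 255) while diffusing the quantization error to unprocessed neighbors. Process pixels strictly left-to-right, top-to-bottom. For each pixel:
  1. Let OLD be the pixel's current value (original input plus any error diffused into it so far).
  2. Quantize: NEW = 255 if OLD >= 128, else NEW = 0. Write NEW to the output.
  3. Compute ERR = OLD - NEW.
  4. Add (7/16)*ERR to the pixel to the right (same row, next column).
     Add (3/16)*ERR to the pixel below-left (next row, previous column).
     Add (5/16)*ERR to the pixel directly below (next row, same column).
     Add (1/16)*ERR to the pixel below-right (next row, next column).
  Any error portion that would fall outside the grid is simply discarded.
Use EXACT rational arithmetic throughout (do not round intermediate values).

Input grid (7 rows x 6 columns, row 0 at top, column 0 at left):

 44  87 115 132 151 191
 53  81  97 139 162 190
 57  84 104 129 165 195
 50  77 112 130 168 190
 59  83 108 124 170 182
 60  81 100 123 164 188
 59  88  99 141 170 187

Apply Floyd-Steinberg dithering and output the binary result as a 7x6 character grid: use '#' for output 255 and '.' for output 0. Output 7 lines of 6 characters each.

Answer: ..#.##
.#.#.#
..#.##
..#.#.
.#.###
..#..#
.#.###

Derivation:
(0,0): OLD=44 → NEW=0, ERR=44
(0,1): OLD=425/4 → NEW=0, ERR=425/4
(0,2): OLD=10335/64 → NEW=255, ERR=-5985/64
(0,3): OLD=93273/1024 → NEW=0, ERR=93273/1024
(0,4): OLD=3126895/16384 → NEW=255, ERR=-1051025/16384
(0,5): OLD=42712329/262144 → NEW=255, ERR=-24134391/262144
(1,0): OLD=5547/64 → NEW=0, ERR=5547/64
(1,1): OLD=70317/512 → NEW=255, ERR=-60243/512
(1,2): OLD=655665/16384 → NEW=0, ERR=655665/16384
(1,3): OLD=10951069/65536 → NEW=255, ERR=-5760611/65536
(1,4): OLD=385572855/4194304 → NEW=0, ERR=385572855/4194304
(1,5): OLD=13249880465/67108864 → NEW=255, ERR=-3862879855/67108864
(2,0): OLD=508095/8192 → NEW=0, ERR=508095/8192
(2,1): OLD=22881573/262144 → NEW=0, ERR=22881573/262144
(2,2): OLD=548860079/4194304 → NEW=255, ERR=-520687441/4194304
(2,3): OLD=2246702327/33554432 → NEW=0, ERR=2246702327/33554432
(2,4): OLD=221979556709/1073741824 → NEW=255, ERR=-51824608411/1073741824
(2,5): OLD=2776978494483/17179869184 → NEW=255, ERR=-1603888147437/17179869184
(3,0): OLD=359655119/4194304 → NEW=0, ERR=359655119/4194304
(3,1): OLD=4106788259/33554432 → NEW=0, ERR=4106788259/33554432
(3,2): OLD=38859255321/268435456 → NEW=255, ERR=-29591785959/268435456
(3,3): OLD=1475515549259/17179869184 → NEW=0, ERR=1475515549259/17179869184
(3,4): OLD=24350387843819/137438953472 → NEW=255, ERR=-10696545291541/137438953472
(3,5): OLD=272149525740005/2199023255552 → NEW=0, ERR=272149525740005/2199023255552
(4,0): OLD=58381953345/536870912 → NEW=0, ERR=58381953345/536870912
(4,1): OLD=1318666444749/8589934592 → NEW=255, ERR=-871766876211/8589934592
(4,2): OLD=14541928412503/274877906944 → NEW=0, ERR=14541928412503/274877906944
(4,3): OLD=670711249633875/4398046511104 → NEW=255, ERR=-450790610697645/4398046511104
(4,4): OLD=9106334123723139/70368744177664 → NEW=255, ERR=-8837695641581181/70368744177664
(4,5): OLD=181117206483421109/1125899906842624 → NEW=255, ERR=-105987269761448011/1125899906842624
(5,0): OLD=10301592847287/137438953472 → NEW=0, ERR=10301592847287/137438953472
(5,1): OLD=434498712417831/4398046511104 → NEW=0, ERR=434498712417831/4398046511104
(5,2): OLD=4721501602489245/35184372088832 → NEW=255, ERR=-4250513280162915/35184372088832
(5,3): OLD=20124900512407567/1125899906842624 → NEW=0, ERR=20124900512407567/1125899906842624
(5,4): OLD=244356975274057839/2251799813685248 → NEW=0, ERR=244356975274057839/2251799813685248
(5,5): OLD=7141233708338552955/36028797018963968 → NEW=255, ERR=-2046109531497258885/36028797018963968
(6,0): OLD=7103506899301589/70368744177664 → NEW=0, ERR=7103506899301589/70368744177664
(6,1): OLD=163334972947521969/1125899906842624 → NEW=255, ERR=-123769503297347151/1125899906842624
(6,2): OLD=102140794111851849/4503599627370496 → NEW=0, ERR=102140794111851849/4503599627370496
(6,3): OLD=12199680480162447173/72057594037927936 → NEW=255, ERR=-6175005999509176507/72057594037927936
(6,4): OLD=180880066274259535589/1152921504606846976 → NEW=255, ERR=-113114917400486443291/1152921504606846976
(6,5): OLD=2455469966281037241123/18446744073709551616 → NEW=255, ERR=-2248449772514898420957/18446744073709551616
Row 0: ..#.##
Row 1: .#.#.#
Row 2: ..#.##
Row 3: ..#.#.
Row 4: .#.###
Row 5: ..#..#
Row 6: .#.###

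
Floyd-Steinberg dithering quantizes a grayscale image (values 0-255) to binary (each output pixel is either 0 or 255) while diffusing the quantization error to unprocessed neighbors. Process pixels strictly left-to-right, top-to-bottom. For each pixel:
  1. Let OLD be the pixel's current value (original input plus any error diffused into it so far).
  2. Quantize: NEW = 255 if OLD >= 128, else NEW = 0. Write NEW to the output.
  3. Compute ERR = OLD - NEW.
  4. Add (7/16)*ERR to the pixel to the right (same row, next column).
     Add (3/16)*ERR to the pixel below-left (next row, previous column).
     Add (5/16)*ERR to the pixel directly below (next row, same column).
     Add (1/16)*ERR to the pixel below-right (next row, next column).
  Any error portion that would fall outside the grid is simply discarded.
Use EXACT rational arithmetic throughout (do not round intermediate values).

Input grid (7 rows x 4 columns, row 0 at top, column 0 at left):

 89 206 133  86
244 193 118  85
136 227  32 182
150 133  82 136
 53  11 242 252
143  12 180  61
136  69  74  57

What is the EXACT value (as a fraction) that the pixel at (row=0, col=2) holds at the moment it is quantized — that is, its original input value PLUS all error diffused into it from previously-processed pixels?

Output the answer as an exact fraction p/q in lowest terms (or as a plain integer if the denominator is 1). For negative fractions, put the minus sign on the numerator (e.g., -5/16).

(0,0): OLD=89 → NEW=0, ERR=89
(0,1): OLD=3919/16 → NEW=255, ERR=-161/16
(0,2): OLD=32921/256 → NEW=255, ERR=-32359/256
Target (0,2): original=133, with diffused error = 32921/256

Answer: 32921/256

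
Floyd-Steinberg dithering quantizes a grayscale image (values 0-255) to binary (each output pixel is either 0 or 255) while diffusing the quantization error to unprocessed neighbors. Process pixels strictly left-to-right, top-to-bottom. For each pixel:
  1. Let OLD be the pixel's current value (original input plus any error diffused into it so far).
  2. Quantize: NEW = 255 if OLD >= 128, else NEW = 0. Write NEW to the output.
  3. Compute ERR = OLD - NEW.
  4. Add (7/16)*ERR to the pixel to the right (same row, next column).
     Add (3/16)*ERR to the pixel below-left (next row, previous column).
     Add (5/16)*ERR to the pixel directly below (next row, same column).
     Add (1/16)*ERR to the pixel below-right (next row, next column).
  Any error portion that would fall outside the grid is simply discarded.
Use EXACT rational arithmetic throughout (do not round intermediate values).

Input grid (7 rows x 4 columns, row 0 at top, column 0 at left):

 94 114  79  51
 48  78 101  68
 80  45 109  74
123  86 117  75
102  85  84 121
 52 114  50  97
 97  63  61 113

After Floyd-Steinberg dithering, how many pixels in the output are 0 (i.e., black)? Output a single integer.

Answer: 20

Derivation:
(0,0): OLD=94 → NEW=0, ERR=94
(0,1): OLD=1241/8 → NEW=255, ERR=-799/8
(0,2): OLD=4519/128 → NEW=0, ERR=4519/128
(0,3): OLD=136081/2048 → NEW=0, ERR=136081/2048
(1,0): OLD=7507/128 → NEW=0, ERR=7507/128
(1,1): OLD=86981/1024 → NEW=0, ERR=86981/1024
(1,2): OLD=5092521/32768 → NEW=255, ERR=-3263319/32768
(1,3): OLD=24851695/524288 → NEW=0, ERR=24851695/524288
(2,0): OLD=1871943/16384 → NEW=0, ERR=1871943/16384
(2,1): OLD=55848957/524288 → NEW=0, ERR=55848957/524288
(2,2): OLD=145415601/1048576 → NEW=255, ERR=-121971279/1048576
(2,3): OLD=531805773/16777216 → NEW=0, ERR=531805773/16777216
(3,0): OLD=1498856535/8388608 → NEW=255, ERR=-640238505/8388608
(3,1): OLD=9560095753/134217728 → NEW=0, ERR=9560095753/134217728
(3,2): OLD=267175310071/2147483648 → NEW=0, ERR=267175310071/2147483648
(3,3): OLD=4537766063425/34359738368 → NEW=255, ERR=-4223967220415/34359738368
(4,0): OLD=196504538955/2147483648 → NEW=0, ERR=196504538955/2147483648
(4,1): OLD=2849271033569/17179869184 → NEW=255, ERR=-1531595608351/17179869184
(4,2): OLD=35886657506881/549755813888 → NEW=0, ERR=35886657506881/549755813888
(4,3): OLD=1046013359980311/8796093022208 → NEW=0, ERR=1046013359980311/8796093022208
(5,0): OLD=17559045894235/274877906944 → NEW=0, ERR=17559045894235/274877906944
(5,1): OLD=1161491084207965/8796093022208 → NEW=255, ERR=-1081512636455075/8796093022208
(5,2): OLD=146596302862393/4398046511104 → NEW=0, ERR=146596302862393/4398046511104
(5,3): OLD=21508137930551969/140737488355328 → NEW=255, ERR=-14379921600056671/140737488355328
(6,0): OLD=13216445804179191/140737488355328 → NEW=0, ERR=13216445804179191/140737488355328
(6,1): OLD=170920974547657009/2251799813685248 → NEW=0, ERR=170920974547657009/2251799813685248
(6,2): OLD=2802386503582907783/36028797018963968 → NEW=0, ERR=2802386503582907783/36028797018963968
(6,3): OLD=67551387800343393201/576460752303423488 → NEW=0, ERR=67551387800343393201/576460752303423488
Output grid:
  Row 0: .#..  (3 black, running=3)
  Row 1: ..#.  (3 black, running=6)
  Row 2: ..#.  (3 black, running=9)
  Row 3: #..#  (2 black, running=11)
  Row 4: .#..  (3 black, running=14)
  Row 5: .#.#  (2 black, running=16)
  Row 6: ....  (4 black, running=20)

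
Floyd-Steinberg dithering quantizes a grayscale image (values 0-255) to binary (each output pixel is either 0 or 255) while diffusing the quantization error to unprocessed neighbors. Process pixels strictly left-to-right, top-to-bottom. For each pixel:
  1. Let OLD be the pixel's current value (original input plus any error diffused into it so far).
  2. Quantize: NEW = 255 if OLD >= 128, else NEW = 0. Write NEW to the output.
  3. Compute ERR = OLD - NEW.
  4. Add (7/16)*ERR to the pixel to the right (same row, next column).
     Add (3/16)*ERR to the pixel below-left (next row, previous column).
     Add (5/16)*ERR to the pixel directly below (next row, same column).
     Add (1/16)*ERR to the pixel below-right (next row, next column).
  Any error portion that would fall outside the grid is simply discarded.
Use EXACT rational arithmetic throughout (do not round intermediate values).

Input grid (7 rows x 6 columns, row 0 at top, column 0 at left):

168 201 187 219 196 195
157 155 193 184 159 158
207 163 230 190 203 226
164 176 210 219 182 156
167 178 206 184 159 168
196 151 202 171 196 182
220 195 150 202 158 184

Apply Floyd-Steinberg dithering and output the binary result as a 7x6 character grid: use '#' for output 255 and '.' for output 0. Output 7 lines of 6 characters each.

Answer: ######
.#.#.#
######
#.##.#
##.##.
#.##.#
##.###

Derivation:
(0,0): OLD=168 → NEW=255, ERR=-87
(0,1): OLD=2607/16 → NEW=255, ERR=-1473/16
(0,2): OLD=37561/256 → NEW=255, ERR=-27719/256
(0,3): OLD=702991/4096 → NEW=255, ERR=-341489/4096
(0,4): OLD=10454633/65536 → NEW=255, ERR=-6257047/65536
(0,5): OLD=160672991/1048576 → NEW=255, ERR=-106713889/1048576
(1,0): OLD=28813/256 → NEW=0, ERR=28813/256
(1,1): OLD=306651/2048 → NEW=255, ERR=-215589/2048
(1,2): OLD=6011127/65536 → NEW=0, ERR=6011127/65536
(1,3): OLD=45457387/262144 → NEW=255, ERR=-21389333/262144
(1,4): OLD=1160549409/16777216 → NEW=0, ERR=1160549409/16777216
(1,5): OLD=40397732759/268435456 → NEW=255, ERR=-28053308521/268435456
(2,0): OLD=7288729/32768 → NEW=255, ERR=-1067111/32768
(2,1): OLD=146893603/1048576 → NEW=255, ERR=-120493277/1048576
(2,2): OLD=3129143337/16777216 → NEW=255, ERR=-1149046743/16777216
(2,3): OLD=20567659809/134217728 → NEW=255, ERR=-13657860831/134217728
(2,4): OLD=667449659619/4294967296 → NEW=255, ERR=-427767000861/4294967296
(2,5): OLD=10589068703333/68719476736 → NEW=255, ERR=-6934397864347/68719476736
(3,0): OLD=2219245833/16777216 → NEW=255, ERR=-2058944247/16777216
(3,1): OLD=9599533653/134217728 → NEW=0, ERR=9599533653/134217728
(3,2): OLD=207904854991/1073741824 → NEW=255, ERR=-65899310129/1073741824
(3,3): OLD=9441670019821/68719476736 → NEW=255, ERR=-8081796547859/68719476736
(3,4): OLD=40760581006413/549755813888 → NEW=0, ERR=40760581006413/549755813888
(3,5): OLD=1325384487825251/8796093022208 → NEW=255, ERR=-917619232837789/8796093022208
(4,0): OLD=305070600295/2147483648 → NEW=255, ERR=-242537729945/2147483648
(4,1): OLD=4527291287739/34359738368 → NEW=255, ERR=-4234441996101/34359738368
(4,2): OLD=126798999721921/1099511627776 → NEW=0, ERR=126798999721921/1099511627776
(4,3): OLD=3655094098863653/17592186044416 → NEW=255, ERR=-830913342462427/17592186044416
(4,4): OLD=37885165547504757/281474976710656 → NEW=255, ERR=-33890953513712523/281474976710656
(4,5): OLD=393418403023492883/4503599627370496 → NEW=0, ERR=393418403023492883/4503599627370496
(5,0): OLD=75645795138145/549755813888 → NEW=255, ERR=-64541937403295/549755813888
(5,1): OLD=1331539931118449/17592186044416 → NEW=0, ERR=1331539931118449/17592186044416
(5,2): OLD=35830935230872171/140737488355328 → NEW=255, ERR=-57124299736469/140737488355328
(5,3): OLD=633630412074724297/4503599627370496 → NEW=255, ERR=-514787492904752183/4503599627370496
(5,4): OLD=1097005136675463209/9007199254740992 → NEW=0, ERR=1097005136675463209/9007199254740992
(5,5): OLD=36757673704330139261/144115188075855872 → NEW=255, ERR=8300744986891901/144115188075855872
(6,0): OLD=55592404685172467/281474976710656 → NEW=255, ERR=-16183714376044813/281474976710656
(6,1): OLD=838050903445503095/4503599627370496 → NEW=255, ERR=-310367001533973385/4503599627370496
(6,2): OLD=1855860487661402015/18014398509481984 → NEW=0, ERR=1855860487661402015/18014398509481984
(6,3): OLD=67492528447867053955/288230376151711744 → NEW=255, ERR=-6006217470819440765/288230376151711744
(6,4): OLD=829227095407882528611/4611686018427387904 → NEW=255, ERR=-346752839291101386909/4611686018427387904
(6,5): OLD=11712528512388260148181/73786976294838206464 → NEW=255, ERR=-7103150442795482500139/73786976294838206464
Row 0: ######
Row 1: .#.#.#
Row 2: ######
Row 3: #.##.#
Row 4: ##.##.
Row 5: #.##.#
Row 6: ##.###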